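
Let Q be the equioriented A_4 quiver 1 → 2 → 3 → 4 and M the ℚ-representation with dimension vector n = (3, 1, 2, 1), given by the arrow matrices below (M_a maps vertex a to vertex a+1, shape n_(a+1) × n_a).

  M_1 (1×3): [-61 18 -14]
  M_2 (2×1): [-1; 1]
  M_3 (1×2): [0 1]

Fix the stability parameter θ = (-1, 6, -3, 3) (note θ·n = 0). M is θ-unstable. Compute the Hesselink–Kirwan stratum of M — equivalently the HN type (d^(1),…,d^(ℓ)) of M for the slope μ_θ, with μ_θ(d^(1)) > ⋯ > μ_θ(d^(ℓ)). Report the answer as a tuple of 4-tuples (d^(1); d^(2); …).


Barcode: M ≅ I[1,1]^2, I[1,4], I[3,3]. HN layers by μ_θ (4 steps, strictly decreasing):
  μ^(1)=3; μ^(2)=3/2; μ^(3)=-1; μ^(4)=-3

((0, 0, 0, 1); (0, 1, 1, 0); (3, 0, 0, 0); (0, 0, 1, 0))


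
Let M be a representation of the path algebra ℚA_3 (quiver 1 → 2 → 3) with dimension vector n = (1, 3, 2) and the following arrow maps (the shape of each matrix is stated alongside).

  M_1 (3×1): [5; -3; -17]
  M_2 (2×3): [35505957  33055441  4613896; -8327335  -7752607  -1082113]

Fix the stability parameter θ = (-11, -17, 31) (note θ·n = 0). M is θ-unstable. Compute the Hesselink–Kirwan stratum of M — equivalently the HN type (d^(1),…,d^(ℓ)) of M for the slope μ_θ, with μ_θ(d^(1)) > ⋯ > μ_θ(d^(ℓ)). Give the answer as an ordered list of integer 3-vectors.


Barcode: M ≅ I[1,3], I[2,2], I[2,3]. HN layers by μ_θ (3 steps, strictly decreasing):
  μ^(1)=31; μ^(2)=-14; μ^(3)=-17

((0, 0, 2); (1, 1, 0); (0, 2, 0))


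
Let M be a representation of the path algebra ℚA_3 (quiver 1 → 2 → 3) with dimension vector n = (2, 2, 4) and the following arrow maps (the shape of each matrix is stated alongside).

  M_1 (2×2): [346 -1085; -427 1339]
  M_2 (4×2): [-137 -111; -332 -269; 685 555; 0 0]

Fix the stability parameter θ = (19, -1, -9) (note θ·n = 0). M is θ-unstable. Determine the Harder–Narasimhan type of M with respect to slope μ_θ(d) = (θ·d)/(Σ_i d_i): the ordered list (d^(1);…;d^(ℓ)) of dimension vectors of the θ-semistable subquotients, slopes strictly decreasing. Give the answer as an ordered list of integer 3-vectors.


Via rank(M_{q-1}∘⋯∘M_p): M ≅ I[1,3]^2, I[3,3]^2.
μ_θ-semistable layers: μ^(1)=3; μ^(2)=-9

((2, 2, 2); (0, 0, 2))


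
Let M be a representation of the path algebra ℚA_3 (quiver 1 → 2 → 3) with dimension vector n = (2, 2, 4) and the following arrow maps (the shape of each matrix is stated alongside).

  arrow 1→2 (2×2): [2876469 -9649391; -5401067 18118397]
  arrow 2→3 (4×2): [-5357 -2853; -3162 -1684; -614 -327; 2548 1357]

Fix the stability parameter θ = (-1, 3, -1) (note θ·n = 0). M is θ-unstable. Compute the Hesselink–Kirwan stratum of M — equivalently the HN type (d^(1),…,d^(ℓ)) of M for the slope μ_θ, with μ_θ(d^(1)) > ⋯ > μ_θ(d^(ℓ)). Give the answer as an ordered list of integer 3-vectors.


Interval decomposition of M: I[1,3]^2, I[3,3]^2.
HN type (ℓ=2): μ^(1)=1; μ^(2)=-1

((0, 2, 2); (2, 0, 2))


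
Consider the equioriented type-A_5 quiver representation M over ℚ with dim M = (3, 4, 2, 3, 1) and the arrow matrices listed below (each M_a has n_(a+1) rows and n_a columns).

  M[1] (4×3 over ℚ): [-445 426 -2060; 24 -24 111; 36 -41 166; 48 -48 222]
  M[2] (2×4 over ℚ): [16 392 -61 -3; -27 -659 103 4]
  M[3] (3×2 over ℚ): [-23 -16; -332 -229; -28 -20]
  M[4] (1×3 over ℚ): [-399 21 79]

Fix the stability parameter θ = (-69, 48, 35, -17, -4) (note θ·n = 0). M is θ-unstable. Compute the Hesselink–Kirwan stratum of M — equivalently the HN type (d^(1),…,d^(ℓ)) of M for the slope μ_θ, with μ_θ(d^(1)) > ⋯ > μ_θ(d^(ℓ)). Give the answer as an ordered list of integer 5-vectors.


Interval decomposition of M: I[1,2], I[1,4], I[1,5], I[2,2], I[4,4].
HN type (ℓ=5): μ^(1)=48; μ^(2)=22; μ^(3)=31/2; μ^(4)=-17; μ^(5)=-69

((0, 2, 0, 0, 0); (0, 1, 1, 1, 0); (0, 1, 1, 1, 1); (0, 0, 0, 1, 0); (3, 0, 0, 0, 0))


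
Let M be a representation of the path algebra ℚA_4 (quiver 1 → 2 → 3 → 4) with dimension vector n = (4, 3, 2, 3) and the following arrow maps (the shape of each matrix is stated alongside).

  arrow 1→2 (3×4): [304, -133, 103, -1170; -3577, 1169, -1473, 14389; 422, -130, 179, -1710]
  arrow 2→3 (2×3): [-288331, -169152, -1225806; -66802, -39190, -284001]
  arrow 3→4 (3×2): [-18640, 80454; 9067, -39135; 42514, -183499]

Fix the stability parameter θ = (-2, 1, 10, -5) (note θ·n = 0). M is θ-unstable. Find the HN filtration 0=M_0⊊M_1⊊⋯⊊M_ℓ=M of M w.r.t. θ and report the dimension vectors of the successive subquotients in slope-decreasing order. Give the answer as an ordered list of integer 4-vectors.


Via rank(M_{q-1}∘⋯∘M_p): M ≅ I[1,1], I[1,2], I[1,4]^2, I[4,4].
μ_θ-semistable layers: μ^(1)=5/2; μ^(2)=1; μ^(3)=-2; μ^(4)=-5

((0, 0, 2, 2); (0, 3, 0, 0); (4, 0, 0, 0); (0, 0, 0, 1))


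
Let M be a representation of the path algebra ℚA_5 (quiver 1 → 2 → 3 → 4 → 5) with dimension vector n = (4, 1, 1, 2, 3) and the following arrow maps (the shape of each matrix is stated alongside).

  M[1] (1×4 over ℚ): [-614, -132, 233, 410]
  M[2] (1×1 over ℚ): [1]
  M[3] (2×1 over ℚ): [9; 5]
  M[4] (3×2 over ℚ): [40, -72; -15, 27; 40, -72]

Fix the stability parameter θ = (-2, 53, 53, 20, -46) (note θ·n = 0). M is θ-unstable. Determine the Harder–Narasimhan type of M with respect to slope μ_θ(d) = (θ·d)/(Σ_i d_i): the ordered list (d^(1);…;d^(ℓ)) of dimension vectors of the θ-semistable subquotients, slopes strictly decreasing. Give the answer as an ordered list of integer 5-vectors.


Barcode: M ≅ I[1,1]^3, I[1,4], I[4,5], I[5,5]^2. HN layers by μ_θ (4 steps, strictly decreasing):
  μ^(1)=42; μ^(2)=-2; μ^(3)=-13; μ^(4)=-46

((0, 1, 1, 1, 0); (4, 0, 0, 0, 0); (0, 0, 0, 1, 1); (0, 0, 0, 0, 2))


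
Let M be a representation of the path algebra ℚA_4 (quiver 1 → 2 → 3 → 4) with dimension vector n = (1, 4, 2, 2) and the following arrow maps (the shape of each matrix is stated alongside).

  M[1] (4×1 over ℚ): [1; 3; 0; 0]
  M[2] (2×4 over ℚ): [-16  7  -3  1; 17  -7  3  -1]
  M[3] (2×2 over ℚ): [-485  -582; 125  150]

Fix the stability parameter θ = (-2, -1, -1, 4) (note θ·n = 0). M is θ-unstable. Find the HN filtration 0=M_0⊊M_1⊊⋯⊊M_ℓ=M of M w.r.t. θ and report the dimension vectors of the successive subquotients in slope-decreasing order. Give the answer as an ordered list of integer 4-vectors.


Interval decomposition of M: I[1,4], I[2,2]^2, I[2,3], I[4,4].
HN type (ℓ=3): μ^(1)=4; μ^(2)=-1; μ^(3)=-2

((0, 0, 0, 2); (0, 4, 2, 0); (1, 0, 0, 0))


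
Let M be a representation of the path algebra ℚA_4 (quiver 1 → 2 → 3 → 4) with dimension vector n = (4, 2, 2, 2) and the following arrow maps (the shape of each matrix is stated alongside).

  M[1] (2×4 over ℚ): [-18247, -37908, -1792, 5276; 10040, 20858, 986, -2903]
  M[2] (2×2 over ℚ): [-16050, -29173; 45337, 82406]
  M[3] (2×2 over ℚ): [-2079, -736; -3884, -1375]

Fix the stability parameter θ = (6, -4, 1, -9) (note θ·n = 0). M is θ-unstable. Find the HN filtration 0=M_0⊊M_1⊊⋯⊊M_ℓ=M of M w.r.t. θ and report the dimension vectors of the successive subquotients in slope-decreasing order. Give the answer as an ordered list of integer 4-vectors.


Interval decomposition of M: I[1,1]^2, I[1,4]^2.
HN type (ℓ=2): μ^(1)=6; μ^(2)=-3/2

((2, 0, 0, 0); (2, 2, 2, 2))


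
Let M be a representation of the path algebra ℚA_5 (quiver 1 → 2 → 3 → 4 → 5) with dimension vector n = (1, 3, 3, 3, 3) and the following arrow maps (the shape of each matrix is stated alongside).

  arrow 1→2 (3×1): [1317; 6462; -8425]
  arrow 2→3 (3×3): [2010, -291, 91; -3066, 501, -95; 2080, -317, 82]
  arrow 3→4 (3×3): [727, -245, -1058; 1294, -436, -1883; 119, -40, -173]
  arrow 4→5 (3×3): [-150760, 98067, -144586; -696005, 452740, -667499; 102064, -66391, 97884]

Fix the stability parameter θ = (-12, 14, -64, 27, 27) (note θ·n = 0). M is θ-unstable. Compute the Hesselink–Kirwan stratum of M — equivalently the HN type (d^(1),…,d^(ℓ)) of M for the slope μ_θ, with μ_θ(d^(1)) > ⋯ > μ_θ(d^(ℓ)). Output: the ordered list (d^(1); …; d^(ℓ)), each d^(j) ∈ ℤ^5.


Barcode: M ≅ I[1,5], I[2,2], I[2,5], I[3,5]. HN layers by μ_θ (5 steps, strictly decreasing):
  μ^(1)=27; μ^(2)=14; μ^(3)=-62/3; μ^(4)=-25; μ^(5)=-64

((0, 0, 0, 3, 3); (0, 1, 0, 0, 0); (1, 1, 1, 0, 0); (0, 1, 1, 0, 0); (0, 0, 1, 0, 0))


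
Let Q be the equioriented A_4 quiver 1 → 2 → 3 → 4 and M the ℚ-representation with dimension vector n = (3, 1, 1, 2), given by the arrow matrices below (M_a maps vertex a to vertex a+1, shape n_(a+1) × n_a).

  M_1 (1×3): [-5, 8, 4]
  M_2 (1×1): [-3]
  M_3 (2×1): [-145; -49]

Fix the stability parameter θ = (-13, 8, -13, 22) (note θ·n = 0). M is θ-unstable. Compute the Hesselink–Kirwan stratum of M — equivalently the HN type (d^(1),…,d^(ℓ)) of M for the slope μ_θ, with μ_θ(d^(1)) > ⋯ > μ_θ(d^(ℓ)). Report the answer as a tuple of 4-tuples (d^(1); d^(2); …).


Interval decomposition of M: I[1,1]^2, I[1,4], I[4,4].
HN type (ℓ=3): μ^(1)=22; μ^(2)=-5/2; μ^(3)=-13

((0, 0, 0, 2); (0, 1, 1, 0); (3, 0, 0, 0))


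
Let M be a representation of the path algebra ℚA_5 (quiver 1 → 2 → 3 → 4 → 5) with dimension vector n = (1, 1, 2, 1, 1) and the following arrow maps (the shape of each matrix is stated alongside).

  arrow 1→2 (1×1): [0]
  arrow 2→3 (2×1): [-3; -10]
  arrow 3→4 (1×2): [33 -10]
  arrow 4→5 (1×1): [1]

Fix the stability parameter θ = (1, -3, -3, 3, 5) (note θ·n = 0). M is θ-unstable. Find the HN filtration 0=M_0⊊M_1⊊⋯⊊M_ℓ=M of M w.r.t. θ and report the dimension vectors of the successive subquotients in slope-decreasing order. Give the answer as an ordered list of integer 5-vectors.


Barcode: M ≅ I[1,1], I[2,5], I[3,3]. HN layers by μ_θ (4 steps, strictly decreasing):
  μ^(1)=5; μ^(2)=3; μ^(3)=1; μ^(4)=-3

((0, 0, 0, 0, 1); (0, 0, 0, 1, 0); (1, 0, 0, 0, 0); (0, 1, 2, 0, 0))


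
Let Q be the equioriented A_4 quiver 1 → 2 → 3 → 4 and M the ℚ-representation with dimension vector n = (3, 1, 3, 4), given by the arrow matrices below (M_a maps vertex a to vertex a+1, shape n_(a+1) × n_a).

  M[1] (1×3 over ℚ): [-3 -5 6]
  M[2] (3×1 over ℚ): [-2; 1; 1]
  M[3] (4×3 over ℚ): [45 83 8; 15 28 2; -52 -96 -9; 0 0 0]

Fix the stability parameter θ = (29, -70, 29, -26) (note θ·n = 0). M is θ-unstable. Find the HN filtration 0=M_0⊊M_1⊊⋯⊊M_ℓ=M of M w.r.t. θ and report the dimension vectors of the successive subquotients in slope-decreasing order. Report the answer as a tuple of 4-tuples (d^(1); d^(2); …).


Via rank(M_{q-1}∘⋯∘M_p): M ≅ I[1,1]^2, I[1,4], I[3,4]^2, I[4,4].
μ_θ-semistable layers: μ^(1)=29; μ^(2)=3/2; μ^(3)=-41/2; μ^(4)=-26

((2, 0, 0, 0); (0, 0, 3, 3); (1, 1, 0, 0); (0, 0, 0, 1))


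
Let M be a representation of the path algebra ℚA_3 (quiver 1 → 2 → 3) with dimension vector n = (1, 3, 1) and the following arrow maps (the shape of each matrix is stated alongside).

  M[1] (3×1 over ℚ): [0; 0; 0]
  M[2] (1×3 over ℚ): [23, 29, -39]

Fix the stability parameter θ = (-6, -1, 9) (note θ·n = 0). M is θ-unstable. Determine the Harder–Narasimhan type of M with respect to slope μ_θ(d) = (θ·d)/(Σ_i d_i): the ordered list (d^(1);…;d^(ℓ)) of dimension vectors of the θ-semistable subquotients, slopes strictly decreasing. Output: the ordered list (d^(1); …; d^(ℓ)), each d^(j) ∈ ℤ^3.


Via rank(M_{q-1}∘⋯∘M_p): M ≅ I[1,1], I[2,2]^2, I[2,3].
μ_θ-semistable layers: μ^(1)=9; μ^(2)=-1; μ^(3)=-6

((0, 0, 1); (0, 3, 0); (1, 0, 0))


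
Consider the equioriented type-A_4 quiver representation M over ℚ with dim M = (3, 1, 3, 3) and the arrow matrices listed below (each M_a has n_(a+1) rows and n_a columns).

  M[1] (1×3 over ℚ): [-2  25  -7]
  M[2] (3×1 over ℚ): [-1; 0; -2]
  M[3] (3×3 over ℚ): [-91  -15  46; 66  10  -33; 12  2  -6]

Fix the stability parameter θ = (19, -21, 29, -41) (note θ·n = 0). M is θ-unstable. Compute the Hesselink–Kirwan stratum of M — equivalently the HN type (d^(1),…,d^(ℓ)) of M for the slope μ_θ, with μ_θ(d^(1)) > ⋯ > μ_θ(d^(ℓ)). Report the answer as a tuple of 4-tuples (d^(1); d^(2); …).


Barcode: M ≅ I[1,1]^2, I[1,4], I[3,4]^2. HN layers by μ_θ (3 steps, strictly decreasing):
  μ^(1)=19; μ^(2)=-7/2; μ^(3)=-6

((2, 0, 0, 0); (1, 1, 1, 1); (0, 0, 2, 2))


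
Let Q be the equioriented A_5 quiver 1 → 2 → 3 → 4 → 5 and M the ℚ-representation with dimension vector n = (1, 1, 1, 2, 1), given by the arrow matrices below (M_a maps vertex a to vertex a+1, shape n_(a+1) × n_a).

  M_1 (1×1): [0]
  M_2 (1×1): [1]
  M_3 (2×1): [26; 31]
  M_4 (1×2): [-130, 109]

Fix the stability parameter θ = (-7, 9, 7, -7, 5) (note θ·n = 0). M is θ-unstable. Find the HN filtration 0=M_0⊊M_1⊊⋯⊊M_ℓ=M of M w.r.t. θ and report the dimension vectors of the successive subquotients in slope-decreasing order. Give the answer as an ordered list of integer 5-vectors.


Barcode: M ≅ I[1,1], I[2,5], I[4,4]. HN layers by μ_θ (3 steps, strictly decreasing):
  μ^(1)=5; μ^(2)=3; μ^(3)=-7

((0, 0, 0, 0, 1); (0, 1, 1, 1, 0); (1, 0, 0, 1, 0))


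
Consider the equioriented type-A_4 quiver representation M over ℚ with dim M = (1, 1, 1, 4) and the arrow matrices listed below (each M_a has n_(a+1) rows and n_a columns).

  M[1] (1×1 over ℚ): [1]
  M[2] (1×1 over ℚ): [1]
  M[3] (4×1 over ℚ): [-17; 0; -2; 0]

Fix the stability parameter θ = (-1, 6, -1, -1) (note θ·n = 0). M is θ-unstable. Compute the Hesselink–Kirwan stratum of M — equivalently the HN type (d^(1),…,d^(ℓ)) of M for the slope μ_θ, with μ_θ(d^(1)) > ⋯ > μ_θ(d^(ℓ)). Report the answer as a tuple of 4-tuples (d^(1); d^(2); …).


Via rank(M_{q-1}∘⋯∘M_p): M ≅ I[1,4], I[4,4]^3.
μ_θ-semistable layers: μ^(1)=4/3; μ^(2)=-1

((0, 1, 1, 1); (1, 0, 0, 3))


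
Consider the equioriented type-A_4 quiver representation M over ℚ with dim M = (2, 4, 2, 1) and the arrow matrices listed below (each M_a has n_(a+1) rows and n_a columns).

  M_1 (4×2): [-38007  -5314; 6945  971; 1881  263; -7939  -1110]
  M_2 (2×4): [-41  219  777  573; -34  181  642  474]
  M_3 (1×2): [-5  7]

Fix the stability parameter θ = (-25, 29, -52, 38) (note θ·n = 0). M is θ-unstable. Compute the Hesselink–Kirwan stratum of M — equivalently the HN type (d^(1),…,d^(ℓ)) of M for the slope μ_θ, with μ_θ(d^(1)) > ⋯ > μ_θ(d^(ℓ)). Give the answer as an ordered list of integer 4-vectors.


Interval decomposition of M: I[1,2], I[1,4], I[2,2], I[2,3].
HN type (ℓ=4): μ^(1)=38; μ^(2)=29; μ^(3)=-23/2; μ^(4)=-25

((0, 0, 0, 1); (0, 2, 0, 0); (0, 2, 2, 0); (2, 0, 0, 0))


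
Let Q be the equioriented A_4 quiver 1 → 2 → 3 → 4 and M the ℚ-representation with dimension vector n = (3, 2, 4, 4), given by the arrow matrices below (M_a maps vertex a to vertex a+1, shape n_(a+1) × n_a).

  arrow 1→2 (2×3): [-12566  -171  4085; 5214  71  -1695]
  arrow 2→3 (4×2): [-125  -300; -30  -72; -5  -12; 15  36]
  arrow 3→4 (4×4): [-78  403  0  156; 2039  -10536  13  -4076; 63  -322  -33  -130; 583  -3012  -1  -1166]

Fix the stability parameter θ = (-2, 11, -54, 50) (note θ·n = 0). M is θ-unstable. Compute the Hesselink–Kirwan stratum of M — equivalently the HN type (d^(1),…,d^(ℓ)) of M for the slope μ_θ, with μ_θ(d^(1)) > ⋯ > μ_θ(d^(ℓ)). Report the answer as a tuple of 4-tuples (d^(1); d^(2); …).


Barcode: M ≅ I[1,1], I[1,2], I[1,3], I[3,4]^3, I[4,4]. HN layers by μ_θ (5 steps, strictly decreasing):
  μ^(1)=50; μ^(2)=11; μ^(3)=-2; μ^(4)=-15; μ^(5)=-54

((0, 0, 0, 4); (0, 1, 0, 0); (2, 0, 0, 0); (1, 1, 1, 0); (0, 0, 3, 0))


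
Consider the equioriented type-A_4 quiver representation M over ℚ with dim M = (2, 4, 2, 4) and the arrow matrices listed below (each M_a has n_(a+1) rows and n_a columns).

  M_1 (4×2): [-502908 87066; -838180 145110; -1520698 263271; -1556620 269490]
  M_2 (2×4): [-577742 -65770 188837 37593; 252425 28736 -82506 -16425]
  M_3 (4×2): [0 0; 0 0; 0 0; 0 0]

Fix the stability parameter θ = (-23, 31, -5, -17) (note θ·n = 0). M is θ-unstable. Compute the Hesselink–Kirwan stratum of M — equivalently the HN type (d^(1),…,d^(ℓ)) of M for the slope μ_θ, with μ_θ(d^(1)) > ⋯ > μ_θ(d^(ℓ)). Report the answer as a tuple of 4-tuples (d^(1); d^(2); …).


Interval decomposition of M: I[1,1], I[1,3], I[2,2]^2, I[2,3], I[4,4]^4.
HN type (ℓ=4): μ^(1)=31; μ^(2)=13; μ^(3)=-17; μ^(4)=-23

((0, 2, 0, 0); (0, 2, 2, 0); (0, 0, 0, 4); (2, 0, 0, 0))


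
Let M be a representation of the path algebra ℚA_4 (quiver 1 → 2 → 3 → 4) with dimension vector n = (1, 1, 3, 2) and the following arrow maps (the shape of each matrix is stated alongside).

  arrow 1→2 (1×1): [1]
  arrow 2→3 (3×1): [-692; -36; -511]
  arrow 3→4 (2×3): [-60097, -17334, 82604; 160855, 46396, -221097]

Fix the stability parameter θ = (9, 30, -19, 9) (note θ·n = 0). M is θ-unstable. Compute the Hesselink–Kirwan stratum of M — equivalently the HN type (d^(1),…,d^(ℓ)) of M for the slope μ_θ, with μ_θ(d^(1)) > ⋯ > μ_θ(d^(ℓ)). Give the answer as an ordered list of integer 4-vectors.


Interval decomposition of M: I[1,4], I[3,3], I[3,4].
HN type (ℓ=3): μ^(1)=9; μ^(2)=20/3; μ^(3)=-19

((0, 0, 0, 2); (1, 1, 1, 0); (0, 0, 2, 0))


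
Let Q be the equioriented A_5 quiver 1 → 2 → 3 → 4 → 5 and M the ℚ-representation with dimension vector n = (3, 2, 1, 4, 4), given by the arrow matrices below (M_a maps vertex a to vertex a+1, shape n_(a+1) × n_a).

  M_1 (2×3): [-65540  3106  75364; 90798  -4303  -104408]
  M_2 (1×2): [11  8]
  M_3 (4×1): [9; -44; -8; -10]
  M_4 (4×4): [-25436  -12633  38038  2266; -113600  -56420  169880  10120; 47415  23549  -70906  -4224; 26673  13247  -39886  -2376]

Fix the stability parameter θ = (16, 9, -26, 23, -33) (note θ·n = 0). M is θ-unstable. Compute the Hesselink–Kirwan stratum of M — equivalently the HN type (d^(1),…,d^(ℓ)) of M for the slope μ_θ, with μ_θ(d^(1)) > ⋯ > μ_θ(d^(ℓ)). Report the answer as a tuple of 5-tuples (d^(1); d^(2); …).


Interval decomposition of M: I[1,1], I[1,2], I[1,5], I[4,4]^2, I[4,5], I[5,5]^2.
HN type (ℓ=6): μ^(1)=23; μ^(2)=16; μ^(3)=25/2; μ^(4)=-11/5; μ^(5)=-5; μ^(6)=-33

((0, 0, 0, 2, 0); (1, 0, 0, 0, 0); (1, 1, 0, 0, 0); (1, 1, 1, 1, 1); (0, 0, 0, 1, 1); (0, 0, 0, 0, 2))


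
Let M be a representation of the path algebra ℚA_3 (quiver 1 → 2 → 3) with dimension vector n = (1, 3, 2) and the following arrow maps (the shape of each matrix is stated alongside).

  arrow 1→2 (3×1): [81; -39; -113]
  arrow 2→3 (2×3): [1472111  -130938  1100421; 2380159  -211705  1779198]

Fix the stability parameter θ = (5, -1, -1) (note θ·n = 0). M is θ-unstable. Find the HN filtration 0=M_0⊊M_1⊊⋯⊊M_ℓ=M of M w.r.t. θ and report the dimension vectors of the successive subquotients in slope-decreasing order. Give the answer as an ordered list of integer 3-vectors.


Barcode: M ≅ I[1,2], I[2,3]^2. HN layers by μ_θ (2 steps, strictly decreasing):
  μ^(1)=2; μ^(2)=-1

((1, 1, 0); (0, 2, 2))


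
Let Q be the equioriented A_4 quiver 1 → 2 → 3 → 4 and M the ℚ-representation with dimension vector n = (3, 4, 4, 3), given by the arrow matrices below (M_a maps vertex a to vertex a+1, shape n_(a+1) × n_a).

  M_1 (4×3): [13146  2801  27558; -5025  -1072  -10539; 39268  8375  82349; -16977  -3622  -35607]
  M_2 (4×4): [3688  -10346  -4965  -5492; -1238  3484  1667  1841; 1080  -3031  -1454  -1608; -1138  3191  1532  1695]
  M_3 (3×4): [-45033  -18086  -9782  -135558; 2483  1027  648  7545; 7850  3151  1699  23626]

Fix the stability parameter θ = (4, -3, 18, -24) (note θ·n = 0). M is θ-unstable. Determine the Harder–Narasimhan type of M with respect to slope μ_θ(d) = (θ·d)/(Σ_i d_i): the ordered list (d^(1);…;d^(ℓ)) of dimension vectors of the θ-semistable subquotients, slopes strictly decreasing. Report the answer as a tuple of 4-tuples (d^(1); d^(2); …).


Barcode: M ≅ I[1,2], I[1,4]^2, I[2,4], I[3,3]. HN layers by μ_θ (4 steps, strictly decreasing):
  μ^(1)=18; μ^(2)=1/2; μ^(3)=-5/4; μ^(4)=-3

((0, 0, 1, 0); (1, 1, 0, 0); (2, 2, 2, 2); (0, 1, 1, 1))


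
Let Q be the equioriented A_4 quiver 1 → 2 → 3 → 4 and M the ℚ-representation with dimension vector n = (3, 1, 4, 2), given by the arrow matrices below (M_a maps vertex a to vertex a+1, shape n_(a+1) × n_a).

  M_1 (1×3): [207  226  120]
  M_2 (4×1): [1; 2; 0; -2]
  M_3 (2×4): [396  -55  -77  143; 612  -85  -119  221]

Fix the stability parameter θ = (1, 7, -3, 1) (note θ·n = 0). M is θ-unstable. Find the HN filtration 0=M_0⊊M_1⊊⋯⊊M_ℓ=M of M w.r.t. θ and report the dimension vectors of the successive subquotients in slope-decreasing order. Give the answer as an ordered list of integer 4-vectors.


Interval decomposition of M: I[1,1]^2, I[1,3], I[3,3]^2, I[3,4], I[4,4].
HN type (ℓ=3): μ^(1)=2; μ^(2)=1; μ^(3)=-3

((0, 1, 1, 0); (3, 0, 0, 2); (0, 0, 3, 0))


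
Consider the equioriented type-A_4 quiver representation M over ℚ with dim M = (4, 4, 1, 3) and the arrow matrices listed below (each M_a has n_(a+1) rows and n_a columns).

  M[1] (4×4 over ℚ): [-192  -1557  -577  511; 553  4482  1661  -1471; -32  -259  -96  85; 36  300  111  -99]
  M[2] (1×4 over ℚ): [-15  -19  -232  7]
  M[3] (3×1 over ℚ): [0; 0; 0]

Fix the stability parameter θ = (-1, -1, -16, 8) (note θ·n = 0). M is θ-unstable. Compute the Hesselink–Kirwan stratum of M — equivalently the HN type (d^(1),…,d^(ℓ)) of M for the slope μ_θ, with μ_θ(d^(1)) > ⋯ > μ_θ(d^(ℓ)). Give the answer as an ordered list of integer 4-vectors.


Barcode: M ≅ I[1,2]^3, I[1,3], I[4,4]^3. HN layers by μ_θ (3 steps, strictly decreasing):
  μ^(1)=8; μ^(2)=-1; μ^(3)=-6

((0, 0, 0, 3); (3, 3, 0, 0); (1, 1, 1, 0))


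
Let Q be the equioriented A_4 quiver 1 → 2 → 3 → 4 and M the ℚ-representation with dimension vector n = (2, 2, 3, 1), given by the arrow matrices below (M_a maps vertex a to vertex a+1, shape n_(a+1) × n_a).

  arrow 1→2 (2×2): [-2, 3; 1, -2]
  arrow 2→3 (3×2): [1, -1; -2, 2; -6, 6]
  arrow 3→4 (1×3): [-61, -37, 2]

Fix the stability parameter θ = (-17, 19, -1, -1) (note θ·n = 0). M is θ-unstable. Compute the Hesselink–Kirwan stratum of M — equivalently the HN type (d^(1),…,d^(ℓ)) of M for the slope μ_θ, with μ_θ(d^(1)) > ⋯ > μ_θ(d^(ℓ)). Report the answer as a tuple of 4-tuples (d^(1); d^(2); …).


Barcode: M ≅ I[1,2], I[1,4], I[3,3]^2. HN layers by μ_θ (4 steps, strictly decreasing):
  μ^(1)=19; μ^(2)=17/3; μ^(3)=-1; μ^(4)=-17

((0, 1, 0, 0); (0, 1, 1, 1); (0, 0, 2, 0); (2, 0, 0, 0))


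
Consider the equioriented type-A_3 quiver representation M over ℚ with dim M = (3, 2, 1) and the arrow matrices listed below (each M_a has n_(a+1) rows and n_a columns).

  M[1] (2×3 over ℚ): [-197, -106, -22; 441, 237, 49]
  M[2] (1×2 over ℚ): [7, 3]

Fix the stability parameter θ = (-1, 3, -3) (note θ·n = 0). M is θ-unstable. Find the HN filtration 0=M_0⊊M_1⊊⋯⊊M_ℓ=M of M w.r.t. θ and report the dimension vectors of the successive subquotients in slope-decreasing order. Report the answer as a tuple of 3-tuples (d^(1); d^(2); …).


Via rank(M_{q-1}∘⋯∘M_p): M ≅ I[1,1], I[1,2], I[1,3].
μ_θ-semistable layers: μ^(1)=3; μ^(2)=0; μ^(3)=-1

((0, 1, 0); (0, 1, 1); (3, 0, 0))


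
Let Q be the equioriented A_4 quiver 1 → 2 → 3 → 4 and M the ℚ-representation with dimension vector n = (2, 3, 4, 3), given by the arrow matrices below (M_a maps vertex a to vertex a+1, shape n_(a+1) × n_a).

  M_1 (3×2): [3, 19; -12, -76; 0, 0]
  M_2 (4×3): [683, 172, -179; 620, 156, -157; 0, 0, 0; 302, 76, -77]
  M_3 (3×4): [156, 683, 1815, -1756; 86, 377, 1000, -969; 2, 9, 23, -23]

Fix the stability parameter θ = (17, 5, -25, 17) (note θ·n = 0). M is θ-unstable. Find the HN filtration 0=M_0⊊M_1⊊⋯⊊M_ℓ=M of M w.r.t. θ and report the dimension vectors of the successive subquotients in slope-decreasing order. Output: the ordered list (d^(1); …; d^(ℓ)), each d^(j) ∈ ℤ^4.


Via rank(M_{q-1}∘⋯∘M_p): M ≅ I[1,1], I[1,3], I[2,2], I[2,4], I[3,4]^2.
μ_θ-semistable layers: μ^(1)=17; μ^(2)=5; μ^(3)=-1; μ^(4)=-10; μ^(5)=-25

((1, 0, 0, 3); (0, 1, 0, 0); (1, 1, 1, 0); (0, 1, 1, 0); (0, 0, 2, 0))


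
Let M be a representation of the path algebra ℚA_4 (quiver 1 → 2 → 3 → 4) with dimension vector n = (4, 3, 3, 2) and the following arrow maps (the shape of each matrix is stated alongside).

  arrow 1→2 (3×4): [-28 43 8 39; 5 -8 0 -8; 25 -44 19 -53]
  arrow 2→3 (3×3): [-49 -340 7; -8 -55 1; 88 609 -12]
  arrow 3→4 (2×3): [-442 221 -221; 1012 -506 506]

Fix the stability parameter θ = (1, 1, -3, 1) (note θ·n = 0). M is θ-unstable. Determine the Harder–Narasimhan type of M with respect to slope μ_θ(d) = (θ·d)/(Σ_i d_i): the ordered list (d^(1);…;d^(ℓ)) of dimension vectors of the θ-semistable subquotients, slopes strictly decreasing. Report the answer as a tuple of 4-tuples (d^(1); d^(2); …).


Interval decomposition of M: I[1,1], I[1,3]^2, I[1,4], I[4,4].
HN type (ℓ=2): μ^(1)=1; μ^(2)=-1/3

((1, 0, 0, 2); (3, 3, 3, 0))


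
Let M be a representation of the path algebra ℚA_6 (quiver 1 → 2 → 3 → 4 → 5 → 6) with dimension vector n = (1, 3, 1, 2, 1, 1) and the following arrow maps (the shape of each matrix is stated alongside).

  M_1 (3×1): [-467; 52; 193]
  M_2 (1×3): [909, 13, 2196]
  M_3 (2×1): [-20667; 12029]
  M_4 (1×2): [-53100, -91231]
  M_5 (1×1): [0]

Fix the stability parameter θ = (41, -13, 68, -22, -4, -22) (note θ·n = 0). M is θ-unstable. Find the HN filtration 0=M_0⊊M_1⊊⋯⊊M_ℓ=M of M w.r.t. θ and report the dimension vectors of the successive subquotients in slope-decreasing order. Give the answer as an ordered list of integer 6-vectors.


Via rank(M_{q-1}∘⋯∘M_p): M ≅ I[1,5], I[2,2]^2, I[4,4], I[6,6].
μ_θ-semistable layers: μ^(1)=14; μ^(2)=-13; μ^(3)=-22

((1, 1, 1, 1, 1, 0); (0, 2, 0, 0, 0, 0); (0, 0, 0, 1, 0, 1))


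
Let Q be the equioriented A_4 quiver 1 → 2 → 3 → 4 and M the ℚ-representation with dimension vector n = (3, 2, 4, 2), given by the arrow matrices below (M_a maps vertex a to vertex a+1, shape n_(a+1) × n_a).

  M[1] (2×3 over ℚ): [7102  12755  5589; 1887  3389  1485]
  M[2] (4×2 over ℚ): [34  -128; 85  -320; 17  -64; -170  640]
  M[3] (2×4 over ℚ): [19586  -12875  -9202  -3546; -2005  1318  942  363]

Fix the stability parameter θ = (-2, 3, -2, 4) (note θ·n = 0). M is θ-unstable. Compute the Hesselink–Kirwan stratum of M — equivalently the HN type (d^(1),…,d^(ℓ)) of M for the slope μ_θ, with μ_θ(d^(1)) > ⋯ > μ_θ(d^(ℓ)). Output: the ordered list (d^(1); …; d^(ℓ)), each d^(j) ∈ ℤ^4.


Interval decomposition of M: I[1,1], I[1,2], I[1,4], I[3,3]^2, I[3,4].
HN type (ℓ=4): μ^(1)=4; μ^(2)=3; μ^(3)=1/2; μ^(4)=-2

((0, 0, 0, 2); (0, 1, 0, 0); (0, 1, 1, 0); (3, 0, 3, 0))


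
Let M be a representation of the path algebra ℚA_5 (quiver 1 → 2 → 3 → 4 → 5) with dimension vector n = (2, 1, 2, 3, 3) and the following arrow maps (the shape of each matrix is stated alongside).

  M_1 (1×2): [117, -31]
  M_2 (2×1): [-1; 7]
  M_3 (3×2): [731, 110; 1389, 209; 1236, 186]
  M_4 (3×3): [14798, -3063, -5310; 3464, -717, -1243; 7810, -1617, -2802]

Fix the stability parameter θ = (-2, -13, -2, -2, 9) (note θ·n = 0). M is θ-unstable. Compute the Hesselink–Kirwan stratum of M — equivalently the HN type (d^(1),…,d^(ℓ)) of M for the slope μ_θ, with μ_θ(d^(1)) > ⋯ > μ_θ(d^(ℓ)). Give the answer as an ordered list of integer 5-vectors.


Via rank(M_{q-1}∘⋯∘M_p): M ≅ I[1,1], I[1,4], I[3,5], I[4,5], I[5,5].
μ_θ-semistable layers: μ^(1)=9; μ^(2)=-2; μ^(3)=-15/2

((0, 0, 0, 0, 3); (1, 0, 2, 3, 0); (1, 1, 0, 0, 0))


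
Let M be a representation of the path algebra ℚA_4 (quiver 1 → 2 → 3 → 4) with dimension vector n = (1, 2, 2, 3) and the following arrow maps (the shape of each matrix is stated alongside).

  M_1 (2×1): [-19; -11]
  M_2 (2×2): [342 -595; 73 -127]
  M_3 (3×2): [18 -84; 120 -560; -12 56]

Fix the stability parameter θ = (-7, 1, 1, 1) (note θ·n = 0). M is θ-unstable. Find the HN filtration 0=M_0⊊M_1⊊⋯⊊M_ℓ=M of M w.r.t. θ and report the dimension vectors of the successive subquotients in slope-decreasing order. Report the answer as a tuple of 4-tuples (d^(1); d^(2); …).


Interval decomposition of M: I[1,4], I[2,3], I[4,4]^2.
HN type (ℓ=2): μ^(1)=1; μ^(2)=-7

((0, 2, 2, 3); (1, 0, 0, 0))


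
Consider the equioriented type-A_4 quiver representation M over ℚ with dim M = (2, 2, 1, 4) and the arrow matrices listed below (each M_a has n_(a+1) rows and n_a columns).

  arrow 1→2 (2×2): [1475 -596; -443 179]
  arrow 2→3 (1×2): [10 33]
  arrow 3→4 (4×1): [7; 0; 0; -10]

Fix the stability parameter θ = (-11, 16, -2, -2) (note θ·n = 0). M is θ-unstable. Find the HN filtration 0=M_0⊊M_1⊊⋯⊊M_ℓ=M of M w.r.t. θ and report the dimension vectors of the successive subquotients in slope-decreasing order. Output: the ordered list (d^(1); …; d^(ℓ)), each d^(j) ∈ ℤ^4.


Interval decomposition of M: I[1,2], I[1,4], I[4,4]^3.
HN type (ℓ=4): μ^(1)=16; μ^(2)=4; μ^(3)=-2; μ^(4)=-11

((0, 1, 0, 0); (0, 1, 1, 1); (0, 0, 0, 3); (2, 0, 0, 0))


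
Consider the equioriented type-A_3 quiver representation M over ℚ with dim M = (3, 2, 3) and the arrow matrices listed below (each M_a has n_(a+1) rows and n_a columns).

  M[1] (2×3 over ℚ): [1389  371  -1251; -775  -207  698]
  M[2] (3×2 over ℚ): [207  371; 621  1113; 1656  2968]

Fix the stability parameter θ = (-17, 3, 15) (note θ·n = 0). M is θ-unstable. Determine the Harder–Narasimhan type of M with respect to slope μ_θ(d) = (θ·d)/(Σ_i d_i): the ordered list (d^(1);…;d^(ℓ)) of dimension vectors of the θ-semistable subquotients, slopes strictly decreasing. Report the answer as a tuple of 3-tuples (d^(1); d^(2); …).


Via rank(M_{q-1}∘⋯∘M_p): M ≅ I[1,1], I[1,2], I[1,3], I[3,3]^2.
μ_θ-semistable layers: μ^(1)=15; μ^(2)=3; μ^(3)=-17

((0, 0, 3); (0, 2, 0); (3, 0, 0))


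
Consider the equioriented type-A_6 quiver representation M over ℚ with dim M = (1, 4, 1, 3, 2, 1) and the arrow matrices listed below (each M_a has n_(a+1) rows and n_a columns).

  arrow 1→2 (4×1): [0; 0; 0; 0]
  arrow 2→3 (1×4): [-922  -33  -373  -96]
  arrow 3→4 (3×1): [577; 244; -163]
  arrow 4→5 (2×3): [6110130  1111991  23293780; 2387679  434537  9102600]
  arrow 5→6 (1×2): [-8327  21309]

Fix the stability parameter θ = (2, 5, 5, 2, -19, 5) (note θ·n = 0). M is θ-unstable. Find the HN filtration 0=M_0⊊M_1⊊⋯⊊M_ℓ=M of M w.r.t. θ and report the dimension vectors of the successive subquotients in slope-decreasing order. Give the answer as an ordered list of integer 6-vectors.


Via rank(M_{q-1}∘⋯∘M_p): M ≅ I[1,1], I[2,2]^3, I[2,6], I[4,4], I[4,5].
μ_θ-semistable layers: μ^(1)=5; μ^(2)=2; μ^(3)=-7/4; μ^(4)=-17/2

((0, 3, 0, 0, 0, 1); (1, 0, 0, 1, 0, 0); (0, 1, 1, 1, 1, 0); (0, 0, 0, 1, 1, 0))


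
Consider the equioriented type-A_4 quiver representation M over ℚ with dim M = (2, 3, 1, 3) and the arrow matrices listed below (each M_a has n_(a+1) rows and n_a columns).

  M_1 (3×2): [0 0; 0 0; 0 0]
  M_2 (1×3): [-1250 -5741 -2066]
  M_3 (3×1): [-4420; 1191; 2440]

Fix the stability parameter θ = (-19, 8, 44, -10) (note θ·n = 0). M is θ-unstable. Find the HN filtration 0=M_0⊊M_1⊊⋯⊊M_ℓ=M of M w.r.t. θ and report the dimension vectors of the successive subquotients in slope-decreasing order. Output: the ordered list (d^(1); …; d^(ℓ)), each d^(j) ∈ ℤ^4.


Via rank(M_{q-1}∘⋯∘M_p): M ≅ I[1,1]^2, I[2,2]^2, I[2,4], I[4,4]^2.
μ_θ-semistable layers: μ^(1)=17; μ^(2)=8; μ^(3)=-10; μ^(4)=-19

((0, 0, 1, 1); (0, 3, 0, 0); (0, 0, 0, 2); (2, 0, 0, 0))


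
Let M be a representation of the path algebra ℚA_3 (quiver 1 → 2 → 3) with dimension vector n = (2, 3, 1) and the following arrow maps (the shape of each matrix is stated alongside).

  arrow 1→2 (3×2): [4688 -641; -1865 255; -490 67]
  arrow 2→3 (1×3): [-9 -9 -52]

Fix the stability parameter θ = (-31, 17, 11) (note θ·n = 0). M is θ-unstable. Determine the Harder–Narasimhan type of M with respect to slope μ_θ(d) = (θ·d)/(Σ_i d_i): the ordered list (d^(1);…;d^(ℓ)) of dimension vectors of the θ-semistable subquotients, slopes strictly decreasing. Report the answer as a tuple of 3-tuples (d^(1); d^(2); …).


Via rank(M_{q-1}∘⋯∘M_p): M ≅ I[1,2], I[1,3], I[2,2].
μ_θ-semistable layers: μ^(1)=17; μ^(2)=14; μ^(3)=-31

((0, 2, 0); (0, 1, 1); (2, 0, 0))


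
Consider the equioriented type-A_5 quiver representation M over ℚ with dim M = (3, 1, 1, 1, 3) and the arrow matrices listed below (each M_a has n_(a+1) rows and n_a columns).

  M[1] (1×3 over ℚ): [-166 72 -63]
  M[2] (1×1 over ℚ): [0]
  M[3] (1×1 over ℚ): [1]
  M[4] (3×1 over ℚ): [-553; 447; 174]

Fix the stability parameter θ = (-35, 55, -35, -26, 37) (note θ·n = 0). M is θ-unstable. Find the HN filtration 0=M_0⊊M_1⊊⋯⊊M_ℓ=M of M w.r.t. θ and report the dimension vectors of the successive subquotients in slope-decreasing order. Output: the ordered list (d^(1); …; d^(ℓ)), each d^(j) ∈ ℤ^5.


Interval decomposition of M: I[1,1]^2, I[1,2], I[3,5], I[5,5]^2.
HN type (ℓ=4): μ^(1)=55; μ^(2)=37; μ^(3)=-26; μ^(4)=-35

((0, 1, 0, 0, 0); (0, 0, 0, 0, 3); (0, 0, 0, 1, 0); (3, 0, 1, 0, 0))


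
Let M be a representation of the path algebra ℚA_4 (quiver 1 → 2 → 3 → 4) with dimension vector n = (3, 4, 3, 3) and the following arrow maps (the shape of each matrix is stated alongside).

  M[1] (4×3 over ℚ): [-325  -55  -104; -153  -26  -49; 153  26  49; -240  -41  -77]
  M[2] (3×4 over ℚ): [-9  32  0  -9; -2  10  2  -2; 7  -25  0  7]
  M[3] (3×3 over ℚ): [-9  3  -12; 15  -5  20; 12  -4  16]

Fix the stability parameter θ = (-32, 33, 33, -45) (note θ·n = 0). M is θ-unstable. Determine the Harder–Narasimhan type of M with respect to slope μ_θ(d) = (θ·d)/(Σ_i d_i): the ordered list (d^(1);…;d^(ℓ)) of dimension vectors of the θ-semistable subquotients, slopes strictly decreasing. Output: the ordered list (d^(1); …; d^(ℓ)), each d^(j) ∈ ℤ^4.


Via rank(M_{q-1}∘⋯∘M_p): M ≅ I[1,2], I[1,3], I[1,4], I[2,3], I[4,4]^2.
μ_θ-semistable layers: μ^(1)=33; μ^(2)=7; μ^(3)=-32; μ^(4)=-45

((0, 3, 2, 0); (0, 1, 1, 1); (3, 0, 0, 0); (0, 0, 0, 2))


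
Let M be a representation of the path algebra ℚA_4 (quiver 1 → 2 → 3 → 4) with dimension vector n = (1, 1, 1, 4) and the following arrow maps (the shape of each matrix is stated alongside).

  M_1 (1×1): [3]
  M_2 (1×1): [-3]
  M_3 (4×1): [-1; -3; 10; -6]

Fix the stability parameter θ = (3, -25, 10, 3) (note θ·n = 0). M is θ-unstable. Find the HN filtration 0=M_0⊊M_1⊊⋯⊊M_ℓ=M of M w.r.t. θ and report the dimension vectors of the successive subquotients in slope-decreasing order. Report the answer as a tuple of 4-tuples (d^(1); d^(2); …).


Barcode: M ≅ I[1,4], I[4,4]^3. HN layers by μ_θ (3 steps, strictly decreasing):
  μ^(1)=13/2; μ^(2)=3; μ^(3)=-11

((0, 0, 1, 1); (0, 0, 0, 3); (1, 1, 0, 0))


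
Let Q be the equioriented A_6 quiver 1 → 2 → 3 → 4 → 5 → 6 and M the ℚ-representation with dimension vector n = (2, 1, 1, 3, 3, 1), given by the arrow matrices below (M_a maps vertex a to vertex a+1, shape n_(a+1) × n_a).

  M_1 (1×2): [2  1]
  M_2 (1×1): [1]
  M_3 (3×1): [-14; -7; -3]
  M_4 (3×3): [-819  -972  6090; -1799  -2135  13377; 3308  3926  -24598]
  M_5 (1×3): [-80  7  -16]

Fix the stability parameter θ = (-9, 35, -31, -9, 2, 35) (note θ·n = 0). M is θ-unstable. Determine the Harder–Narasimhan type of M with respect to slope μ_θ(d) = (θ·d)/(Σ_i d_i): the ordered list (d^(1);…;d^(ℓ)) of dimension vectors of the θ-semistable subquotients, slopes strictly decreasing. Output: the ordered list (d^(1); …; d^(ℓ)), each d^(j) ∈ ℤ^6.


Barcode: M ≅ I[1,1], I[1,4], I[4,5], I[4,6], I[5,5]. HN layers by μ_θ (4 steps, strictly decreasing):
  μ^(1)=35; μ^(2)=2; μ^(3)=-5/3; μ^(4)=-9

((0, 0, 0, 0, 0, 1); (0, 0, 0, 0, 3, 0); (0, 1, 1, 1, 0, 0); (2, 0, 0, 2, 0, 0))


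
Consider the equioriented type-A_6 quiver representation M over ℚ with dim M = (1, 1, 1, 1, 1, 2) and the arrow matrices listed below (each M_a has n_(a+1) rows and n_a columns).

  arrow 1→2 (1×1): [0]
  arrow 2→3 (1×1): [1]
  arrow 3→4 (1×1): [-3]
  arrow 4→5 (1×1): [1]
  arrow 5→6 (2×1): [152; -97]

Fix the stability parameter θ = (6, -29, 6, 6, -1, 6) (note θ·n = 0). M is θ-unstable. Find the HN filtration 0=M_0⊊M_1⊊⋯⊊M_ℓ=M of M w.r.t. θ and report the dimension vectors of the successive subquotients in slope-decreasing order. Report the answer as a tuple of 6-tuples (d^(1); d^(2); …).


Via rank(M_{q-1}∘⋯∘M_p): M ≅ I[1,1], I[2,6], I[6,6].
μ_θ-semistable layers: μ^(1)=6; μ^(2)=11/3; μ^(3)=-29

((1, 0, 0, 0, 0, 2); (0, 0, 1, 1, 1, 0); (0, 1, 0, 0, 0, 0))


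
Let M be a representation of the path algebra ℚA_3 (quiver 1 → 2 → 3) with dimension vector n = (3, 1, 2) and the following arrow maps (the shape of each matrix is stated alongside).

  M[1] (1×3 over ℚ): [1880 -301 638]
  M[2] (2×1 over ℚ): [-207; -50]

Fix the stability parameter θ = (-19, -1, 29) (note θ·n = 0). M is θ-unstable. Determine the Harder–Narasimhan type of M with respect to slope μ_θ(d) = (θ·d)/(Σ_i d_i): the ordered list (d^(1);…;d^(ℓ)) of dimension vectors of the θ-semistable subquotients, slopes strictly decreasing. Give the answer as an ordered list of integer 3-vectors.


Barcode: M ≅ I[1,1]^2, I[1,3], I[3,3]. HN layers by μ_θ (3 steps, strictly decreasing):
  μ^(1)=29; μ^(2)=-1; μ^(3)=-19

((0, 0, 2); (0, 1, 0); (3, 0, 0))


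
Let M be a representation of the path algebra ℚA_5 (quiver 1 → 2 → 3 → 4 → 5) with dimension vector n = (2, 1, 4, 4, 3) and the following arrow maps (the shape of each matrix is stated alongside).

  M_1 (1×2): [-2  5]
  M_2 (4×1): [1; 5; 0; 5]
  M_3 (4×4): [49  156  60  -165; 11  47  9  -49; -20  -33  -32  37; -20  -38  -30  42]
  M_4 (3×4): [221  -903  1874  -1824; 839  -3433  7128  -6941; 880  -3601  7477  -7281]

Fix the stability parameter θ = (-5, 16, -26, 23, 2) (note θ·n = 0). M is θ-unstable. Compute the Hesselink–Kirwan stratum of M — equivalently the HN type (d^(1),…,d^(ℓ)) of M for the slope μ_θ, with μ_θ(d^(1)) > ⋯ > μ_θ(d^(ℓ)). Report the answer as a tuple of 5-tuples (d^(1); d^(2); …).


Interval decomposition of M: I[1,1], I[1,5], I[3,4], I[3,5]^2.
HN type (ℓ=4): μ^(1)=23; μ^(2)=25/2; μ^(3)=-5; μ^(4)=-26

((0, 0, 0, 1, 0); (0, 0, 0, 3, 3); (2, 1, 1, 0, 0); (0, 0, 3, 0, 0))


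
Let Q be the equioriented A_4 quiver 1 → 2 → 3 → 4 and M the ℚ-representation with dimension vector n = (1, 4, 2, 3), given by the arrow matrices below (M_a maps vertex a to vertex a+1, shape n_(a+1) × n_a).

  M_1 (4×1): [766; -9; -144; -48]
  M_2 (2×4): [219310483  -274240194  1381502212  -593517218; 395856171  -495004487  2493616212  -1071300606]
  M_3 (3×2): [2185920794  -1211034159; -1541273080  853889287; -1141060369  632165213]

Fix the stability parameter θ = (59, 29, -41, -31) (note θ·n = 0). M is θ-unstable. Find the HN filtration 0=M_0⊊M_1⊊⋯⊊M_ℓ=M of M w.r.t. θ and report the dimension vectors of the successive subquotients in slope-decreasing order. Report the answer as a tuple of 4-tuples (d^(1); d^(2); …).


Interval decomposition of M: I[1,4], I[2,2]^2, I[2,4], I[4,4].
HN type (ℓ=4): μ^(1)=29; μ^(2)=4; μ^(3)=-43/3; μ^(4)=-31

((0, 2, 0, 0); (1, 1, 1, 1); (0, 1, 1, 1); (0, 0, 0, 1))


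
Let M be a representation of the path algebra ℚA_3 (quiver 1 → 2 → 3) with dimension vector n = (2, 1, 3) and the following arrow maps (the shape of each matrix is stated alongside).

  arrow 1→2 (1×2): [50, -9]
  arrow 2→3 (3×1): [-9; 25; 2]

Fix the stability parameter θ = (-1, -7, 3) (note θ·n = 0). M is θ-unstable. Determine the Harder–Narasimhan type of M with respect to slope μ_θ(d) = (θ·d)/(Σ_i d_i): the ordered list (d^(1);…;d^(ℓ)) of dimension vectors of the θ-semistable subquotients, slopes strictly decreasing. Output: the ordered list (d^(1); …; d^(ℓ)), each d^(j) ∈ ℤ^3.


Barcode: M ≅ I[1,1], I[1,3], I[3,3]^2. HN layers by μ_θ (3 steps, strictly decreasing):
  μ^(1)=3; μ^(2)=-1; μ^(3)=-4

((0, 0, 3); (1, 0, 0); (1, 1, 0))
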